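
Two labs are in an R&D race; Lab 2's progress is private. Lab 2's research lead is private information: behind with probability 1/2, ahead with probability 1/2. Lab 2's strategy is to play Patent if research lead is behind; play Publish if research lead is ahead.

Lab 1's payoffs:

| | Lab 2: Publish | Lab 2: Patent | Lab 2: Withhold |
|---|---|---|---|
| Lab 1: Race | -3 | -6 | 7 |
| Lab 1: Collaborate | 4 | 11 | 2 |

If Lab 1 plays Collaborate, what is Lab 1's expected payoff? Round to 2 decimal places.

7.50

E[Collaborate] = 1/2·11 + 1/2·4 = 11/2 + 2 = 15/2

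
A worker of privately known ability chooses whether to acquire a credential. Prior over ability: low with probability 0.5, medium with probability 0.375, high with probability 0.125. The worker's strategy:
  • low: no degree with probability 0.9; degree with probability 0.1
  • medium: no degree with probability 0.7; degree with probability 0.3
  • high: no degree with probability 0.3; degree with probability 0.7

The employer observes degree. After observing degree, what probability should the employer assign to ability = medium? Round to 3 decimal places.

P(degree) = 0.5·0.1 + 0.375·0.3 + 0.125·0.7 = 0.25
P(medium | degree) = (0.375·0.3) / 0.25 = 0.1125 / 0.25 = 0.45

0.450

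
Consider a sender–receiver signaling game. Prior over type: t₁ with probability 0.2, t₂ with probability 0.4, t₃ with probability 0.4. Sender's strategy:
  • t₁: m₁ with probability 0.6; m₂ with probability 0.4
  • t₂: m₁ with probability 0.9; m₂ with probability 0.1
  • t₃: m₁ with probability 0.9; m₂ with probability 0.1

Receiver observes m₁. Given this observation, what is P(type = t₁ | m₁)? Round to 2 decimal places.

P(m₁) = 0.2·0.6 + 0.4·0.9 + 0.4·0.9 = 0.84
P(t₁ | m₁) = (0.2·0.6) / 0.84 = 0.12 / 0.84 = 0.142857

0.14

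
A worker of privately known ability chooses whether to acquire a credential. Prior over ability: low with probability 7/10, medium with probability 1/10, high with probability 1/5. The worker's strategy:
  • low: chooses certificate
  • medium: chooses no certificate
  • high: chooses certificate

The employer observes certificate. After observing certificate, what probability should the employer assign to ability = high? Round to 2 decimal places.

0.22

Apply Bayes' rule using the sender's strategy as the likelihood.
P(certificate) = (7/10)·1 + (1/10)·0 + (1/5)·1 = 9/10
P(high | certificate) = ((1/5)·1) / (9/10) = (1/5) / (9/10) = 2/9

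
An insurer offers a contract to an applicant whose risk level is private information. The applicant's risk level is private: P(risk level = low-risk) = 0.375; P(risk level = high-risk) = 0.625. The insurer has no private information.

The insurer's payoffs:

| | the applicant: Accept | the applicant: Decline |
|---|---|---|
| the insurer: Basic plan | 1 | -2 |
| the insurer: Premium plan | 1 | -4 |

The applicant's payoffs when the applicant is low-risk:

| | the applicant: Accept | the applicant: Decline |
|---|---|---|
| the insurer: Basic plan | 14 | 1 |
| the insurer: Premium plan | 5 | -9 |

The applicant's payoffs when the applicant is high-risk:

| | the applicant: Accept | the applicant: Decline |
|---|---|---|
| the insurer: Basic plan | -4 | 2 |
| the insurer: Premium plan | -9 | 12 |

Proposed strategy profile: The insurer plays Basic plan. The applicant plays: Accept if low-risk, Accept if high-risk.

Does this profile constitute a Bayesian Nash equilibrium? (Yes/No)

No

The insurer plays Basic plan: E[Basic plan] = 0.375·(1) + 0.625·(1) = 1; E[Premium plan] = 1. Best-responding. ✓
The applicant (risk level low-risk), facing Basic plan: Accept gives 14, Decline gives 1. Proposed Accept is best. ✓
The applicant (risk level high-risk), facing Basic plan: Accept gives -4, Decline gives 2. Proposed Accept is not best — profitable deviation exists. ✗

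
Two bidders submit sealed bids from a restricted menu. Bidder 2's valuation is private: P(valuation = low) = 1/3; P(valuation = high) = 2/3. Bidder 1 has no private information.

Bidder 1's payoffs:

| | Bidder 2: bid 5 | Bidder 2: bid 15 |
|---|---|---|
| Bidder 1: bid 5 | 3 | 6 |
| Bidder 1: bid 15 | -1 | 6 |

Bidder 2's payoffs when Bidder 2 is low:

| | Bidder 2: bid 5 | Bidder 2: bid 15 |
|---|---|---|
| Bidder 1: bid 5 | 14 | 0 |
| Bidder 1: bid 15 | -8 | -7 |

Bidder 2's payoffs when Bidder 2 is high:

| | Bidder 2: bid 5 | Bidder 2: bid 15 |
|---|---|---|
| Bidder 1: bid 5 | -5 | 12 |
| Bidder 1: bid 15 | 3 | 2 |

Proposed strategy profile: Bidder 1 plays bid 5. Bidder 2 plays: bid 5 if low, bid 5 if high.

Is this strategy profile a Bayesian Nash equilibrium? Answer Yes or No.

No

Bidder 1 plays bid 5: E[bid 5] = 1/3·(3) + 2/3·(3) = 3; E[bid 15] = -1. Best-responding. ✓
Bidder 2 (valuation low), facing bid 5: bid 5 gives 14, bid 15 gives 0. Proposed bid 5 is best. ✓
Bidder 2 (valuation high), facing bid 5: bid 5 gives -5, bid 15 gives 12. Proposed bid 5 is not best — profitable deviation exists. ✗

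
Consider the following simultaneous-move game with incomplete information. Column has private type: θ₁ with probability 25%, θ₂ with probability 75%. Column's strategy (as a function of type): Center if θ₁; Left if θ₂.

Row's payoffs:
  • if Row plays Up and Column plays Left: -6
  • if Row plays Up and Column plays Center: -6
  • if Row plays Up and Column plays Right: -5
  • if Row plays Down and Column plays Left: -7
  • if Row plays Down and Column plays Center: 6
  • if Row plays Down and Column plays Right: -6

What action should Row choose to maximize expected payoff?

Compute Row's expected payoff for each action, taking the expectation over Column's type.
E[Up] = 0.25·(-6) + 0.75·(-6) = -6
E[Down] = 0.25·(6) + 0.75·(-7) = -3.75
Best response: Down (-3.75 is the largest).

Down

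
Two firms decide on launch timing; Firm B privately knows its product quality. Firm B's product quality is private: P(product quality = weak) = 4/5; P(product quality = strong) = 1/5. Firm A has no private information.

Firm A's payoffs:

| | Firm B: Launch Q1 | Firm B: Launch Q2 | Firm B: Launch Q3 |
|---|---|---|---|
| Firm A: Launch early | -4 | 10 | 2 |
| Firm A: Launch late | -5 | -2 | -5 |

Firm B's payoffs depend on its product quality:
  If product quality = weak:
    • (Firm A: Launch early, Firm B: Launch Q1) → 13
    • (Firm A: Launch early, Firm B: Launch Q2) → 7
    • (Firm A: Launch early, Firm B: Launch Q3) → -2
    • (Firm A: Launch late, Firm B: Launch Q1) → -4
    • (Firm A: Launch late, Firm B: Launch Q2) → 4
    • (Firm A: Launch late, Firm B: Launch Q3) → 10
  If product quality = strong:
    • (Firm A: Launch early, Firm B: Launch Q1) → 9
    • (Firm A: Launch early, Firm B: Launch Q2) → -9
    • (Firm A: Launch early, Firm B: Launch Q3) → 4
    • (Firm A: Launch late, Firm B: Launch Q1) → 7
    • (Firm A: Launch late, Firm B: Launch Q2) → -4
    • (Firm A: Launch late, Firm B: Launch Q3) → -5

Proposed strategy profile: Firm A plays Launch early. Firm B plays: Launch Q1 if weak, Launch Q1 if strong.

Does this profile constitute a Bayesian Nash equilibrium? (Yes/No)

Yes

Firm A plays Launch early: E[Launch early] = 4/5·(-4) + 1/5·(-4) = -4; E[Launch late] = -5. Best-responding. ✓
Firm B (product quality weak), facing Launch early: Launch Q1 gives 13, Launch Q2 gives 7, Launch Q3 gives -2. Proposed Launch Q1 is best. ✓
Firm B (product quality strong), facing Launch early: Launch Q1 gives 9, Launch Q2 gives -9, Launch Q3 gives 4. Proposed Launch Q1 is best. ✓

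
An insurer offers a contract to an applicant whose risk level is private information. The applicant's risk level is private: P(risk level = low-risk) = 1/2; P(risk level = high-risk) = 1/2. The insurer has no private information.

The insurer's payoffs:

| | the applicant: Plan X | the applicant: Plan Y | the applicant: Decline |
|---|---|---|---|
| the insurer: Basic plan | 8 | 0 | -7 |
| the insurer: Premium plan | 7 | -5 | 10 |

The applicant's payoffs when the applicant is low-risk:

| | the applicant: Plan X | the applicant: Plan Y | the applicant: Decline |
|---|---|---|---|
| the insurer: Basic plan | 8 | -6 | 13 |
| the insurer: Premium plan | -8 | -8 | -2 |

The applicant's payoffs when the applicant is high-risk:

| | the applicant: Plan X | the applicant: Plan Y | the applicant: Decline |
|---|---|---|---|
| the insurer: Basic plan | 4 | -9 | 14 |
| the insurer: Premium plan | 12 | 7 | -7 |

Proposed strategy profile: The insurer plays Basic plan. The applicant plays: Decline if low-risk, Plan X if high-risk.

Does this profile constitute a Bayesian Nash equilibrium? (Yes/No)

No

A profile is a BNE iff every type of every player is best-responding given beliefs about the other side.
The insurer plays Basic plan: E[Basic plan] = 1/2·(-7) + 1/2·(8) = 1/2; E[Premium plan] = 17/2. Not best-responding. ✗
The applicant (risk level low-risk), facing Basic plan: Plan X gives 8, Plan Y gives -6, Decline gives 13. Proposed Decline is best. ✓
The applicant (risk level high-risk), facing Basic plan: Plan X gives 4, Plan Y gives -9, Decline gives 14. Proposed Plan X is not best — profitable deviation exists. ✗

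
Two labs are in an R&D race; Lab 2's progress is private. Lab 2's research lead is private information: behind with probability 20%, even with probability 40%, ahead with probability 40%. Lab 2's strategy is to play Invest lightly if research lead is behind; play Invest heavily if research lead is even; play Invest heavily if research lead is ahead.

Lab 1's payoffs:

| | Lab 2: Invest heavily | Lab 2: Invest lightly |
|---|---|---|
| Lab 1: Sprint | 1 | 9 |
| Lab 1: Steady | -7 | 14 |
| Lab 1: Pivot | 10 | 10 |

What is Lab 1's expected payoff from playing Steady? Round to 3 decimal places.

E[Steady] = 0.2·14 + 0.4·(-7) + 0.4·(-7) = 2.8 + (-2.8) + (-2.8) = -2.8

-2.800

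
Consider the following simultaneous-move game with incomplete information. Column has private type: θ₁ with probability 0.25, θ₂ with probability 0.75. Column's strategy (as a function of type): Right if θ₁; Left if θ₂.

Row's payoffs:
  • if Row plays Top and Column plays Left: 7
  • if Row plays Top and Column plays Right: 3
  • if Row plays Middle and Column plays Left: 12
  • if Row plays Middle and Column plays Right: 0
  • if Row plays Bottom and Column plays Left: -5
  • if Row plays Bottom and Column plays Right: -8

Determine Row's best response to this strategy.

Middle

Compute Row's expected payoff for each action, taking the expectation over Column's type.
E[Top] = 0.25·(3) + 0.75·(7) = 6
E[Middle] = 0.25·(0) + 0.75·(12) = 9
E[Bottom] = 0.25·(-8) + 0.75·(-5) = -5.75
Best response: Middle (9 is the largest).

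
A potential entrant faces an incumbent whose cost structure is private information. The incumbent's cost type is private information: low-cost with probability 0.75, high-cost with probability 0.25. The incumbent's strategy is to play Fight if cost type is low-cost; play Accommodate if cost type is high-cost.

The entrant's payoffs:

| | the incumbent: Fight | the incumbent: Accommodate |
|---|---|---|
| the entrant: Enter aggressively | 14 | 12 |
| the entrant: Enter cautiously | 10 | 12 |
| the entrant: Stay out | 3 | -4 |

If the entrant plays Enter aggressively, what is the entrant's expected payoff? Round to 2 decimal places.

13.50

E[Enter aggressively] = 0.75·14 + 0.25·12 = 10.5 + 3 = 13.5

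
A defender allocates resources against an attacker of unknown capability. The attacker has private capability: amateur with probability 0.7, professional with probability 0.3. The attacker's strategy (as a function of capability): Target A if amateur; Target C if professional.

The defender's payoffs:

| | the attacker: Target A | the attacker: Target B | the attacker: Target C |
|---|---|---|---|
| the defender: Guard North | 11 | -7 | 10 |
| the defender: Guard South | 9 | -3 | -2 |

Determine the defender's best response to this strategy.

Guard North

E[Guard North] = 0.7·(11) + 0.3·(10) = 10.7
E[Guard South] = 0.7·(9) + 0.3·(-2) = 5.7
Best response: Guard North (10.7 is the largest).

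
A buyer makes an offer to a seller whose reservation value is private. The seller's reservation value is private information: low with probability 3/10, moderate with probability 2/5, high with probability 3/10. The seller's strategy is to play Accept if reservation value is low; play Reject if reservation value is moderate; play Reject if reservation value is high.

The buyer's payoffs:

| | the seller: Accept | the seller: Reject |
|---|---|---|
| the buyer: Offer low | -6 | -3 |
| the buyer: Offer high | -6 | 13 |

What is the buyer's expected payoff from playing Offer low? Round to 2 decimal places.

E[Offer low] = 3/10·(-6) + 2/5·(-3) + 3/10·(-3) = (-9/5) + (-6/5) + (-9/10) = -39/10

-3.90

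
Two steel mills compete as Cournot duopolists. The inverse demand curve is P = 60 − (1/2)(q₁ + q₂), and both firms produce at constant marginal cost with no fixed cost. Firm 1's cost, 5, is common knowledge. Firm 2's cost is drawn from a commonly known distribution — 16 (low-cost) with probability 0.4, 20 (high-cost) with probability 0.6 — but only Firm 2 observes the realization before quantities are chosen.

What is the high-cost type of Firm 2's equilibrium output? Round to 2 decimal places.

Type-c best response for Firm 2: q₂(c) = (60 − c) − q₁/2.
Firm 1 maximizes expected profit; its first-order condition is 60 − q₁ − (1/2)E[q₂] − 5 = 0.
Substituting E[q₂] and solving: E[c₂] = 18.4, so q₁ = (60 − 2·5 + 18.4)/(3/2) = 45.6.
q₂(high-cost) = (60 − 20 − (1/2)·45.6) = 17.2.

17.20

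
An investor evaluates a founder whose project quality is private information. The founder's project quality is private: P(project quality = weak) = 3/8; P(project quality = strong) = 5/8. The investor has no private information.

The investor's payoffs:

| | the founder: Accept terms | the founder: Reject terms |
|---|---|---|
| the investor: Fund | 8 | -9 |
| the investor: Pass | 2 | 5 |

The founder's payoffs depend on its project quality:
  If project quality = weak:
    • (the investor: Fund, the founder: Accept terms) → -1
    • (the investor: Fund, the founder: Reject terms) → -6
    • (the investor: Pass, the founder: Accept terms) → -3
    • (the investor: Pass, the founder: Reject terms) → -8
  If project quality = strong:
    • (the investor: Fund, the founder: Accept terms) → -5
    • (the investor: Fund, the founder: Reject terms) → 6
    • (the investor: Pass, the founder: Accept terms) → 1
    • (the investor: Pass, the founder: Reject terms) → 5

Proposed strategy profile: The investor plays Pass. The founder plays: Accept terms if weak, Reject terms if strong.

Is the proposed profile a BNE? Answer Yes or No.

Yes

The investor plays Pass: E[Pass] = 3/8·(2) + 5/8·(5) = 31/8; E[Fund] = -21/8. Best-responding. ✓
The founder (project quality weak), facing Pass: Accept terms gives -3, Reject terms gives -8. Proposed Accept terms is best. ✓
The founder (project quality strong), facing Pass: Accept terms gives 1, Reject terms gives 5. Proposed Reject terms is best. ✓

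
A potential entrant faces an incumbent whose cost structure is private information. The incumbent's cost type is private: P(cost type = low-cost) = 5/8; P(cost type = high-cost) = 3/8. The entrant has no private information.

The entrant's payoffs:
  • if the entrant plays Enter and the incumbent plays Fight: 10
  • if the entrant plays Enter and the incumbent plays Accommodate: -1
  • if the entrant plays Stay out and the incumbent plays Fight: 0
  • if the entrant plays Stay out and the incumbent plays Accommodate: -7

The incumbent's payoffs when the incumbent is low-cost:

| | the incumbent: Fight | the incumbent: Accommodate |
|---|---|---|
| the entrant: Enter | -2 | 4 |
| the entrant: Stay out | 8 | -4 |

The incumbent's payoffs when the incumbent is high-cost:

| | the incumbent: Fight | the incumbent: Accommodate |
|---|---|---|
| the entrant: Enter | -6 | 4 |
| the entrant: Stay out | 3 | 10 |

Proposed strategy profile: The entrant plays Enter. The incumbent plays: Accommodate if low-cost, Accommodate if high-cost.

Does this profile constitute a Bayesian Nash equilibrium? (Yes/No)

A profile is a BNE iff every type of every player is best-responding given beliefs about the other side.
The entrant plays Enter: E[Enter] = 5/8·(-1) + 3/8·(-1) = -1; E[Stay out] = -7. Best-responding. ✓
The incumbent (cost type low-cost), facing Enter: Fight gives -2, Accommodate gives 4. Proposed Accommodate is best. ✓
The incumbent (cost type high-cost), facing Enter: Fight gives -6, Accommodate gives 4. Proposed Accommodate is best. ✓

Yes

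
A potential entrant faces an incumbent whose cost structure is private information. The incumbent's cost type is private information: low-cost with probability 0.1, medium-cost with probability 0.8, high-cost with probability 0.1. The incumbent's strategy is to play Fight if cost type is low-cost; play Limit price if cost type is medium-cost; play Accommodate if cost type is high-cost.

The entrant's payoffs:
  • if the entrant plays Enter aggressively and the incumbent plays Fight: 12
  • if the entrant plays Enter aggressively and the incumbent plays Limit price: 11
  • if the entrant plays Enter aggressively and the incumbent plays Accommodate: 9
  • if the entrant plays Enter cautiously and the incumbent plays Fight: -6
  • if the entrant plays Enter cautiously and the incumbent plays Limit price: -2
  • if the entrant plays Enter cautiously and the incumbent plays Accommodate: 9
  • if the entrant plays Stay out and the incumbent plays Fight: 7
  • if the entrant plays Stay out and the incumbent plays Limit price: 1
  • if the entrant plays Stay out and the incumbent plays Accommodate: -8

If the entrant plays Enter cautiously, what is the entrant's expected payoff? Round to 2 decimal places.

-1.30

Take the expectation over the incumbent's cost type, weighting each type's action by its prior probability.
E[Enter cautiously] = 0.1·(-6) + 0.8·(-2) + 0.1·9 = (-0.6) + (-1.6) + 0.9 = -1.3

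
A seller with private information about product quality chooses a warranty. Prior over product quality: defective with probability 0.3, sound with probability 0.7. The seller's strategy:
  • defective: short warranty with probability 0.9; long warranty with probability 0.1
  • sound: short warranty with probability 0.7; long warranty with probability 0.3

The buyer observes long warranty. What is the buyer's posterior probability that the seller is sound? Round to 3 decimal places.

P(long warranty) = 0.3·0.1 + 0.7·0.3 = 0.24
P(sound | long warranty) = (0.7·0.3) / 0.24 = 0.21 / 0.24 = 0.875

0.875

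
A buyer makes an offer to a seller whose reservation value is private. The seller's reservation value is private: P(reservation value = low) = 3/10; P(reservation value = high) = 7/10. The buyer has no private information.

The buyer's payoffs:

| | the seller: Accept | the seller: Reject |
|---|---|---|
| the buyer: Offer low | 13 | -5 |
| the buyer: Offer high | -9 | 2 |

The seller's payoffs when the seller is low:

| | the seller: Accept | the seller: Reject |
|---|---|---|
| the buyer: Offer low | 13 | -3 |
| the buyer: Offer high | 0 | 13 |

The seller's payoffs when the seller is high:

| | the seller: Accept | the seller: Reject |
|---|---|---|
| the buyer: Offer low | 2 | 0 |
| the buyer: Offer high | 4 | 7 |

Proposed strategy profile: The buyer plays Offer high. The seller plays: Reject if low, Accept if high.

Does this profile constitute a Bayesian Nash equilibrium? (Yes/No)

No

The buyer plays Offer high: E[Offer high] = 3/10·(2) + 7/10·(-9) = -57/10; E[Offer low] = 38/5. Not best-responding. ✗
The seller (reservation value low), facing Offer high: Accept gives 0, Reject gives 13. Proposed Reject is best. ✓
The seller (reservation value high), facing Offer high: Accept gives 4, Reject gives 7. Proposed Accept is not best — profitable deviation exists. ✗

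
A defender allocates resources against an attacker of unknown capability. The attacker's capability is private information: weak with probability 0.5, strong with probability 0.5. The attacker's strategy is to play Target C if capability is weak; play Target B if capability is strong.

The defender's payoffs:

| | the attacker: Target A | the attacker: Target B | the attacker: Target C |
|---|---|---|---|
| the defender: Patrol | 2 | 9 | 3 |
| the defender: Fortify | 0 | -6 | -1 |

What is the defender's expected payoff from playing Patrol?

6

E[Patrol] = 0.5·3 + 0.5·9 = 1.5 + 4.5 = 6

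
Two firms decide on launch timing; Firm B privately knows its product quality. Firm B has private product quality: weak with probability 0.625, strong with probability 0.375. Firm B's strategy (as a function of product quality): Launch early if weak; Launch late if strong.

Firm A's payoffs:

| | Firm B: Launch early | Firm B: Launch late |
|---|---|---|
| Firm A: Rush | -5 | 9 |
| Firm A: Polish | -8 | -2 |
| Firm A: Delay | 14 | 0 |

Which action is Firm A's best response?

Compute Firm A's expected payoff for each action, taking the expectation over Firm B's type.
E[Rush] = 0.625·(-5) + 0.375·(9) = 0.25
E[Polish] = 0.625·(-8) + 0.375·(-2) = -5.75
E[Delay] = 0.625·(14) + 0.375·(0) = 8.75
Best response: Delay (8.75 is the largest).

Delay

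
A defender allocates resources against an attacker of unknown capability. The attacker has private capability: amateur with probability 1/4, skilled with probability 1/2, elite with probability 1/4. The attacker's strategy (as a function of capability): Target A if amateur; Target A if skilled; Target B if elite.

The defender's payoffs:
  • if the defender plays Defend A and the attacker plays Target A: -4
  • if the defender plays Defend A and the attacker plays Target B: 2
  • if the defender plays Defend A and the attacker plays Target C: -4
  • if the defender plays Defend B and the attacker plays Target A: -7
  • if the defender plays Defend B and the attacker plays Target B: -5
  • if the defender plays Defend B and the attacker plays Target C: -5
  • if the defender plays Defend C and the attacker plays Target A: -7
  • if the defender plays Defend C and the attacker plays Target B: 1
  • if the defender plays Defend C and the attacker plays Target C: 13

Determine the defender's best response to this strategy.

Defend A

Compute the defender's expected payoff for each action, taking the expectation over the attacker's type.
E[Defend A] = 1/4·(-4) + 1/2·(-4) + 1/4·(2) = -5/2
E[Defend B] = 1/4·(-7) + 1/2·(-7) + 1/4·(-5) = -13/2
E[Defend C] = 1/4·(-7) + 1/2·(-7) + 1/4·(1) = -5
Best response: Defend A (-5/2 is the largest).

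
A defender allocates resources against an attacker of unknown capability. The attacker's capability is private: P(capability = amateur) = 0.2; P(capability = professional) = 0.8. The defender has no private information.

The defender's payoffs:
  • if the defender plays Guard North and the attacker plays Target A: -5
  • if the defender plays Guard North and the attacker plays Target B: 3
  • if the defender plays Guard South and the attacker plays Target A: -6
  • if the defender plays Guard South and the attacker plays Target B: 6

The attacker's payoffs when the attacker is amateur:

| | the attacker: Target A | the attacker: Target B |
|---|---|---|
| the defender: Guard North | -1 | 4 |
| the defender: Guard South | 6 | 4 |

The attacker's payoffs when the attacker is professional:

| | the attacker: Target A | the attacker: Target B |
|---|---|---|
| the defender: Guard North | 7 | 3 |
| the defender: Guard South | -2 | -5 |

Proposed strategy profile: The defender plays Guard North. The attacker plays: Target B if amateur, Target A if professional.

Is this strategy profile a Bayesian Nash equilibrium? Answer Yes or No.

A profile is a BNE iff every type of every player is best-responding given beliefs about the other side.
The defender plays Guard North: E[Guard North] = 0.2·(3) + 0.8·(-5) = -3.4; E[Guard South] = -3.6. Best-responding. ✓
The attacker (capability amateur), facing Guard North: Target A gives -1, Target B gives 4. Proposed Target B is best. ✓
The attacker (capability professional), facing Guard North: Target A gives 7, Target B gives 3. Proposed Target A is best. ✓

Yes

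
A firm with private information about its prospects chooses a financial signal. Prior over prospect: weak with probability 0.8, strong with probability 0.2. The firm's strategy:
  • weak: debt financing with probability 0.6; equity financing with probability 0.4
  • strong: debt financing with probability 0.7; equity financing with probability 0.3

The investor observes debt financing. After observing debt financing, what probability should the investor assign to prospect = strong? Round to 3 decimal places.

0.226

Apply Bayes' rule using the sender's strategy as the likelihood.
P(debt financing) = 0.8·0.6 + 0.2·0.7 = 0.62
P(strong | debt financing) = (0.2·0.7) / 0.62 = 0.14 / 0.62 = 0.225806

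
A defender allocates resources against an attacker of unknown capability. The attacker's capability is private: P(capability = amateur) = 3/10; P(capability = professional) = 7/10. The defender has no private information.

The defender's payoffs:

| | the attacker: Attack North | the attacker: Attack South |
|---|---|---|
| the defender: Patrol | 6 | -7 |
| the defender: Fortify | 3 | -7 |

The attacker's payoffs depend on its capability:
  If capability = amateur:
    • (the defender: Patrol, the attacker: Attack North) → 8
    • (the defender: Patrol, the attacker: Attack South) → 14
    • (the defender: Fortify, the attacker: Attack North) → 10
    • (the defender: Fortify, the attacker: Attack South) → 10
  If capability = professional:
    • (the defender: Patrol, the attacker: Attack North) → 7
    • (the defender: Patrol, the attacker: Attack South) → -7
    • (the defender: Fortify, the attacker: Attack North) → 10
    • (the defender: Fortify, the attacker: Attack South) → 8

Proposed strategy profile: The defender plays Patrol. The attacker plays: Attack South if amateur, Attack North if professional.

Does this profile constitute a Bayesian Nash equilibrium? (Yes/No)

Yes

The defender plays Patrol: E[Patrol] = 3/10·(-7) + 7/10·(6) = 21/10; E[Fortify] = 0. Best-responding. ✓
The attacker (capability amateur), facing Patrol: Attack North gives 8, Attack South gives 14. Proposed Attack South is best. ✓
The attacker (capability professional), facing Patrol: Attack North gives 7, Attack South gives -7. Proposed Attack North is best. ✓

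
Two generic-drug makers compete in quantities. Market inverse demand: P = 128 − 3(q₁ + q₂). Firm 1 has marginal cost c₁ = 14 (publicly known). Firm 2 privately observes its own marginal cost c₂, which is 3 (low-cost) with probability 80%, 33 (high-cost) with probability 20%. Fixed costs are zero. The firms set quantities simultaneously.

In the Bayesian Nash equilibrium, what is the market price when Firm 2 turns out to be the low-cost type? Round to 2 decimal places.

Firm 2 with cost c maximizes (128 − 3(q₁+q₂) − c)·q₂, giving q₂(c) = (128 − c − 3q₁)/6.
E[c₂] = 0.8·3 + 0.2·33 = 9
Firm 1's FOC against E[q₂] yields q₁ = (128 − 2·14 + E[c₂])/9 = (128 − 28 + 9)/9 = 12.1111.
q₂(low-cost) = 14.7778, so P = 128 − 3·(12.1111 + 14.7778) = 47.3333.

47.33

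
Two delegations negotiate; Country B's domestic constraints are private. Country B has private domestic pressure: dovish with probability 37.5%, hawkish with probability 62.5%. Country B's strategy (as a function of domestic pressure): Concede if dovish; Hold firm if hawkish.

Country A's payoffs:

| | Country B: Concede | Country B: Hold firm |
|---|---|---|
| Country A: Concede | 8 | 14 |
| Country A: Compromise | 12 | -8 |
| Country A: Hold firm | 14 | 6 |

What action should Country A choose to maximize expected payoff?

Concede

E[Concede] = 0.375·(8) + 0.625·(14) = 11.75
E[Compromise] = 0.375·(12) + 0.625·(-8) = -0.5
E[Hold firm] = 0.375·(14) + 0.625·(6) = 9
Best response: Concede (11.75 is the largest).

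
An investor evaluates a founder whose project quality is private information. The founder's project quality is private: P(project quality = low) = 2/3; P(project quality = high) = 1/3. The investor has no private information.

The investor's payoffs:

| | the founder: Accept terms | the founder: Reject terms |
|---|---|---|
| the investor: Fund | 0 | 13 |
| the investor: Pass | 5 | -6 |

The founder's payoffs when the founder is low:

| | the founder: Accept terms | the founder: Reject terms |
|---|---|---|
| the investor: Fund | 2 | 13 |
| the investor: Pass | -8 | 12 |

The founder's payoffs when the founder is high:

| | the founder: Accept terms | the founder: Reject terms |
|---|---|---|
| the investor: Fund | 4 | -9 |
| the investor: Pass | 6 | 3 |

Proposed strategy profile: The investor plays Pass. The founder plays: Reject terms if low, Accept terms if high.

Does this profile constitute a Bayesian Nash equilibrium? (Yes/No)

The investor plays Pass: E[Pass] = 2/3·(-6) + 1/3·(5) = -7/3; E[Fund] = 26/3. Not best-responding. ✗
The founder (project quality low), facing Pass: Accept terms gives -8, Reject terms gives 12. Proposed Reject terms is best. ✓
The founder (project quality high), facing Pass: Accept terms gives 6, Reject terms gives 3. Proposed Accept terms is best. ✓

No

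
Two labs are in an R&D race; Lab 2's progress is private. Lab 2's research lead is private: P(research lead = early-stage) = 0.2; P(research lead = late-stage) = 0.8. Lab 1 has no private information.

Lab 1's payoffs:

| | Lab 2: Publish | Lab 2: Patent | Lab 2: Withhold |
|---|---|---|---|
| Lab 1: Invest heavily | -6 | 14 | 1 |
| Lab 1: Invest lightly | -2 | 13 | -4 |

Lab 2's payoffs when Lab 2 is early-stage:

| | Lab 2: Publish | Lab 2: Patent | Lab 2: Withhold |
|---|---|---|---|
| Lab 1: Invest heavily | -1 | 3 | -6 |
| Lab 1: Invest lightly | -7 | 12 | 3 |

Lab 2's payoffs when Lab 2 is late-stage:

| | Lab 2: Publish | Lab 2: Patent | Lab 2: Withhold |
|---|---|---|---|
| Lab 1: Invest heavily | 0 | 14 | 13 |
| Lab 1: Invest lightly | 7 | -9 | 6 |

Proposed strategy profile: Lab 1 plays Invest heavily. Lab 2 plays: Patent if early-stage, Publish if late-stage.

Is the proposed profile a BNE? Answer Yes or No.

Lab 1 plays Invest heavily: E[Invest heavily] = 0.2·(14) + 0.8·(-6) = -2; E[Invest lightly] = 1. Not best-responding. ✗
Lab 2 (research lead early-stage), facing Invest heavily: Publish gives -1, Patent gives 3, Withhold gives -6. Proposed Patent is best. ✓
Lab 2 (research lead late-stage), facing Invest heavily: Publish gives 0, Patent gives 14, Withhold gives 13. Proposed Publish is not best — profitable deviation exists. ✗

No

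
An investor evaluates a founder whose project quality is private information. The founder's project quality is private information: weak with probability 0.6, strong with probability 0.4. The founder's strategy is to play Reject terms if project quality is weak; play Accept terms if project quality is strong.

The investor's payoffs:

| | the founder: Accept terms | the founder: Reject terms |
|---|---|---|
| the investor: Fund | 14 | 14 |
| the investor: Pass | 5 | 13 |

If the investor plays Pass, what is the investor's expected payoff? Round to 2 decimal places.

Take the expectation over the founder's project quality, weighting each type's action by its prior probability.
E[Pass] = 0.6·13 + 0.4·5 = 7.8 + 2 = 9.8

9.80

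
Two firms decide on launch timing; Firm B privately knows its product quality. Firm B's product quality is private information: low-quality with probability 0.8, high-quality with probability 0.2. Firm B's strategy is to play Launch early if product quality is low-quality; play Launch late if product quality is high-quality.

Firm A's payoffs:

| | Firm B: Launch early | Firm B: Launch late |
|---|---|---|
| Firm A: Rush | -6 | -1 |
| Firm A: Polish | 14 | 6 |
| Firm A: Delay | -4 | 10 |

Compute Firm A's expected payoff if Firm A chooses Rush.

Take the expectation over Firm B's product quality, weighting each type's action by its prior probability.
E[Rush] = 0.8·(-6) + 0.2·(-1) = (-4.8) + (-0.2) = -5

-5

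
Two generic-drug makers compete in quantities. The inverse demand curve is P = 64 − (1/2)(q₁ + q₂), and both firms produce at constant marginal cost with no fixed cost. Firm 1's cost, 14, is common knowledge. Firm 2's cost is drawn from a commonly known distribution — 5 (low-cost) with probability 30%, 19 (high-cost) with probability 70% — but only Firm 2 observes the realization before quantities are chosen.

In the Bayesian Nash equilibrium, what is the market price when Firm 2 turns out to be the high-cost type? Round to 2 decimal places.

33.03

Type-c best response for Firm 2: q₂(c) = (64 − c) − q₁/2.
Firm 1 maximizes expected profit; its first-order condition is 64 − q₁ − (1/2)E[q₂] − 14 = 0.
Substituting E[q₂] and solving: E[c₂] = 14.8, so q₁ = (64 − 2·14 + 14.8)/(3/2) = 33.8667.
q₂(high-cost) = 28.0667, so P = 64 − (1/2)·(33.8667 + 28.0667) = 33.0333.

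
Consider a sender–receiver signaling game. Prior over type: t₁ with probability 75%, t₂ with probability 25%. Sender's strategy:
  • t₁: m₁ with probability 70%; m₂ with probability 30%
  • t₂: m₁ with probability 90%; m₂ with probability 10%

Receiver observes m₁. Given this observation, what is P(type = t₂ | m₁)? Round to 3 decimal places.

P(m₁) = 0.75·0.7 + 0.25·0.9 = 0.75
P(t₂ | m₁) = (0.25·0.9) / 0.75 = 0.225 / 0.75 = 0.3

0.300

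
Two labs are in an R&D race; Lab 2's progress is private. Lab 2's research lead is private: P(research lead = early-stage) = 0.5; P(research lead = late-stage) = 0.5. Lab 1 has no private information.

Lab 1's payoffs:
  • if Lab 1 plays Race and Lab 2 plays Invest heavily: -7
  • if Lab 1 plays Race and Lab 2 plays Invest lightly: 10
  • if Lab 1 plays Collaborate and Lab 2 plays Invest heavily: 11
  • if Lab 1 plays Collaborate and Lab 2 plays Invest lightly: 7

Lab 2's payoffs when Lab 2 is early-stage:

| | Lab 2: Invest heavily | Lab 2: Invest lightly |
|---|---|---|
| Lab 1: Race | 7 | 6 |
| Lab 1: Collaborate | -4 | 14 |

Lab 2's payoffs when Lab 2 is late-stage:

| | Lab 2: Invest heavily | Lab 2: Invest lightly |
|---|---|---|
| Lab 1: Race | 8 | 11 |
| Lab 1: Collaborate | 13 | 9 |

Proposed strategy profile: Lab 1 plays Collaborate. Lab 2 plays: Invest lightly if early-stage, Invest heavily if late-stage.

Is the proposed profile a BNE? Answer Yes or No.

A profile is a BNE iff every type of every player is best-responding given beliefs about the other side.
Lab 1 plays Collaborate: E[Collaborate] = 0.5·(7) + 0.5·(11) = 9; E[Race] = 1.5. Best-responding. ✓
Lab 2 (research lead early-stage), facing Collaborate: Invest heavily gives -4, Invest lightly gives 14. Proposed Invest lightly is best. ✓
Lab 2 (research lead late-stage), facing Collaborate: Invest heavily gives 13, Invest lightly gives 9. Proposed Invest heavily is best. ✓

Yes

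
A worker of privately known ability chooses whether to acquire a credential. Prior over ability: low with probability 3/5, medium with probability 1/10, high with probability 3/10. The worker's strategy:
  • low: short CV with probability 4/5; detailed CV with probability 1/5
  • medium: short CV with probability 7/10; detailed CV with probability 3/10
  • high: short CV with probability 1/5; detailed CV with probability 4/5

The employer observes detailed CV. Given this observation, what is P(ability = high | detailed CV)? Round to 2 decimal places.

P(detailed CV) = (3/5)·(1/5) + (1/10)·(3/10) + (3/10)·(4/5) = 39/100
P(high | detailed CV) = ((3/10)·(4/5)) / (39/100) = (6/25) / (39/100) = 8/13

0.62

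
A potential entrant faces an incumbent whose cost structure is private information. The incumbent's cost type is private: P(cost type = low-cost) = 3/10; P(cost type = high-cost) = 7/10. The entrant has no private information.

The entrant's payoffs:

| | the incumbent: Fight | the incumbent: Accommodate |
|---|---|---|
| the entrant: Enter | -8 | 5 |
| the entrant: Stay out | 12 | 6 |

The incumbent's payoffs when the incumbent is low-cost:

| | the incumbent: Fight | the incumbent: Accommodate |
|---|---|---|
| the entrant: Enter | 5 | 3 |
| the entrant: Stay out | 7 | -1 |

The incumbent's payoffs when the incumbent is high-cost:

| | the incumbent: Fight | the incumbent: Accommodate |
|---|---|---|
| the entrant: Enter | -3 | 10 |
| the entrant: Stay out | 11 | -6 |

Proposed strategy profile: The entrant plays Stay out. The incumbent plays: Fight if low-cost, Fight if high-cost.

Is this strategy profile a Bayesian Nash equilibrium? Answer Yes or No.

Yes

A profile is a BNE iff every type of every player is best-responding given beliefs about the other side.
The entrant plays Stay out: E[Stay out] = 3/10·(12) + 7/10·(12) = 12; E[Enter] = -8. Best-responding. ✓
The incumbent (cost type low-cost), facing Stay out: Fight gives 7, Accommodate gives -1. Proposed Fight is best. ✓
The incumbent (cost type high-cost), facing Stay out: Fight gives 11, Accommodate gives -6. Proposed Fight is best. ✓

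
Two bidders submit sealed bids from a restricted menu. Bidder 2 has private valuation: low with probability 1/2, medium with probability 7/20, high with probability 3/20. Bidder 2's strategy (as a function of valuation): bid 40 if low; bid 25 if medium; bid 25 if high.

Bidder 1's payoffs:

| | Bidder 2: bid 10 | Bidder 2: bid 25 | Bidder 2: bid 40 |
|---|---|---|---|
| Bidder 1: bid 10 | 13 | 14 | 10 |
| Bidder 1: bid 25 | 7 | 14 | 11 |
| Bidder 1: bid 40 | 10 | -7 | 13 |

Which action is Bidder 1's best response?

E[bid 10] = 1/2·(10) + 7/20·(14) + 3/20·(14) = 12
E[bid 25] = 1/2·(11) + 7/20·(14) + 3/20·(14) = 25/2
E[bid 40] = 1/2·(13) + 7/20·(-7) + 3/20·(-7) = 3
Best response: bid 25 (25/2 is the largest).

bid 25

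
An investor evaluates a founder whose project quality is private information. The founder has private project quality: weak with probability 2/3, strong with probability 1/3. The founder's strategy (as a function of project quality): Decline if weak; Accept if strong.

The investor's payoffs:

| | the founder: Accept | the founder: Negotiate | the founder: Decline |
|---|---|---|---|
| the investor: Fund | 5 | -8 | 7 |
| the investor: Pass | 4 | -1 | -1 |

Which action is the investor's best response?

Fund

Compute the investor's expected payoff for each action, taking the expectation over the founder's type.
E[Fund] = 2/3·(7) + 1/3·(5) = 19/3
E[Pass] = 2/3·(-1) + 1/3·(4) = 2/3
Best response: Fund (19/3 is the largest).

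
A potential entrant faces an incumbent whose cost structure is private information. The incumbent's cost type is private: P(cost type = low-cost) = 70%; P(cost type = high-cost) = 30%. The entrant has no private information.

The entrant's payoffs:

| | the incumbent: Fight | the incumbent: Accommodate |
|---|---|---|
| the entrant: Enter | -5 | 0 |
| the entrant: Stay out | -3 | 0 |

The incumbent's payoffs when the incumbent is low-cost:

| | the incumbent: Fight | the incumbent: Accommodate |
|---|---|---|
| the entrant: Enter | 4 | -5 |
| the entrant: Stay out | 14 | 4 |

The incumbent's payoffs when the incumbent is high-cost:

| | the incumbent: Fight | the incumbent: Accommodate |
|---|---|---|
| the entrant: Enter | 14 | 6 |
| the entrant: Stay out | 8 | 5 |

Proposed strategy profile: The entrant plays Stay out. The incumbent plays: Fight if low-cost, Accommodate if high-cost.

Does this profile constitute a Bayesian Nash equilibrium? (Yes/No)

The entrant plays Stay out: E[Stay out] = 0.7·(-3) + 0.3·(0) = -2.1; E[Enter] = -3.5. Best-responding. ✓
The incumbent (cost type low-cost), facing Stay out: Fight gives 14, Accommodate gives 4. Proposed Fight is best. ✓
The incumbent (cost type high-cost), facing Stay out: Fight gives 8, Accommodate gives 5. Proposed Accommodate is not best — profitable deviation exists. ✗

No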